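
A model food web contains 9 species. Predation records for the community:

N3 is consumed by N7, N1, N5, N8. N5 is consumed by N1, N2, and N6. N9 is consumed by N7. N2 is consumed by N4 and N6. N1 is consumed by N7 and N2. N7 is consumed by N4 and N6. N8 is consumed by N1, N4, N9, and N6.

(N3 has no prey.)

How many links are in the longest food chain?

One longest chain: N3 → N8 → N1 → N2 → N6.
It has 5 species and 4 links.

4 links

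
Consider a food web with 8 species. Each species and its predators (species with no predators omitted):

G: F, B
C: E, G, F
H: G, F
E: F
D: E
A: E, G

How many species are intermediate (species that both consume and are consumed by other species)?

2

Intermediate species (has both prey and predators): E, G.
Count: 2.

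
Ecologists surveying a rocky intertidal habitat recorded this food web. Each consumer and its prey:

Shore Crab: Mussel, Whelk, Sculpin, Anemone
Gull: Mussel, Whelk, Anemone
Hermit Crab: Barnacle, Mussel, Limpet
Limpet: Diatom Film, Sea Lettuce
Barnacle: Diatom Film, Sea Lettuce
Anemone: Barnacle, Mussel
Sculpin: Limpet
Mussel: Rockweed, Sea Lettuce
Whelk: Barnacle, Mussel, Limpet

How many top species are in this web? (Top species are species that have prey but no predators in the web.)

3

Top species (has prey, but nothing eats it): Hermit Crab, Shore Crab, Gull.
Count: 3.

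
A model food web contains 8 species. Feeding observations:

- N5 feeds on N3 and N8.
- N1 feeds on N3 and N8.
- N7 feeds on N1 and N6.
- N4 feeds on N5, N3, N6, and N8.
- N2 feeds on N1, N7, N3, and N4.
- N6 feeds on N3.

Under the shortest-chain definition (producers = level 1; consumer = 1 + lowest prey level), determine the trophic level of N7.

N8 is a producer → level 1.
N1 eats N8 → level 2.
N7 eats N1 → level 3.
No prey of N7 is below level 2, so 3 is the minimum.

Trophic level 3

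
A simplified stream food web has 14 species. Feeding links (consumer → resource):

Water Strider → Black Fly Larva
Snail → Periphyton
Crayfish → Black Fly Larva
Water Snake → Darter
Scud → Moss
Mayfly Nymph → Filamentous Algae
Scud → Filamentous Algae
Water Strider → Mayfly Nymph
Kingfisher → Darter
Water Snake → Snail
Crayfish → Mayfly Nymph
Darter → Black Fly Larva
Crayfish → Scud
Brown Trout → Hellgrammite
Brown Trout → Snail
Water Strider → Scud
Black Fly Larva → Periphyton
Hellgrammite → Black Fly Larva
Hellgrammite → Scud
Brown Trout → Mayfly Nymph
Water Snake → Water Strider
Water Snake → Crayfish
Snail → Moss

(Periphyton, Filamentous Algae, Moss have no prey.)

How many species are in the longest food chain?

4 species

One longest chain: Periphyton → Black Fly Larva → Hellgrammite → Brown Trout.
It has 4 species and 3 links.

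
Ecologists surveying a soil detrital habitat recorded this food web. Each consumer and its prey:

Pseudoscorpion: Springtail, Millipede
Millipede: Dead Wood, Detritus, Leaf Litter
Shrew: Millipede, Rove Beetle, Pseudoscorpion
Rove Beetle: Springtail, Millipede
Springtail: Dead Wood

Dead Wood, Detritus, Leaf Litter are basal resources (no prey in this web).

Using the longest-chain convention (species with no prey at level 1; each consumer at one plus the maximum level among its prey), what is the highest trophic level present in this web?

Basal resources (level 1): Dead Wood, Detritus, Leaf Litter.
Dead Wood → Springtail → Rove Beetle → Shrew gives Shrew level 4.
No species has a prey at level 4, so no species reaches level 5.

4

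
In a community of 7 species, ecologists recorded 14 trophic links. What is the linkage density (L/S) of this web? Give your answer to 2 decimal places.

There are L = 14 links among S = 7 species.
L/S = 14/7 = 2.0000 ≈ 2.00.

L/S = 2.00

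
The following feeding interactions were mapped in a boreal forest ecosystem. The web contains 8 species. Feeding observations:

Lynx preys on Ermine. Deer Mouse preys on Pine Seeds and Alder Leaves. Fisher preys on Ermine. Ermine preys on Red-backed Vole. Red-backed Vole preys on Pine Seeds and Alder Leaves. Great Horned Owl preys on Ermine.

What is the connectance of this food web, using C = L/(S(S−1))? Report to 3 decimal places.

The web has S = 8 species and L = 8 feeding links.
C = L / (S(S−1)) = 8 / 56 = 0.1429 ≈ 0.143.

C = 0.143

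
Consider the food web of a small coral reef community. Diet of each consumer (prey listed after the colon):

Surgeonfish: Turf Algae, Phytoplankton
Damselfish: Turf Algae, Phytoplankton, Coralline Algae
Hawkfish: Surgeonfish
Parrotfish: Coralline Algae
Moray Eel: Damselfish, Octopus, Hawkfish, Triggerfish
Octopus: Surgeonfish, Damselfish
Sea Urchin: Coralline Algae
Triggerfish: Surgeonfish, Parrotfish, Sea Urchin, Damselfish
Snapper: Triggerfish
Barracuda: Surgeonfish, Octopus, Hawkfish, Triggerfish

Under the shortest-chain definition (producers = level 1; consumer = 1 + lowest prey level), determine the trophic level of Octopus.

Trophic level 3

Turf Algae is a producer → level 1.
Surgeonfish eats Turf Algae → level 2.
Octopus eats Surgeonfish → level 3.
No prey of Octopus is below level 2, so 3 is the minimum.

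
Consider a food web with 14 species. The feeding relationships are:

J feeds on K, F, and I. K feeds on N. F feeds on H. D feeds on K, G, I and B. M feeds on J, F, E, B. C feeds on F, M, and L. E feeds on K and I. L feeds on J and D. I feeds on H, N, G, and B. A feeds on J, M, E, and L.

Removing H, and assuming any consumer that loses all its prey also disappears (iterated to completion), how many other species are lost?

Remove H.
Round 1: F (all prey gone) → extinct.
No further losses. Total secondary extinctions: 1.

1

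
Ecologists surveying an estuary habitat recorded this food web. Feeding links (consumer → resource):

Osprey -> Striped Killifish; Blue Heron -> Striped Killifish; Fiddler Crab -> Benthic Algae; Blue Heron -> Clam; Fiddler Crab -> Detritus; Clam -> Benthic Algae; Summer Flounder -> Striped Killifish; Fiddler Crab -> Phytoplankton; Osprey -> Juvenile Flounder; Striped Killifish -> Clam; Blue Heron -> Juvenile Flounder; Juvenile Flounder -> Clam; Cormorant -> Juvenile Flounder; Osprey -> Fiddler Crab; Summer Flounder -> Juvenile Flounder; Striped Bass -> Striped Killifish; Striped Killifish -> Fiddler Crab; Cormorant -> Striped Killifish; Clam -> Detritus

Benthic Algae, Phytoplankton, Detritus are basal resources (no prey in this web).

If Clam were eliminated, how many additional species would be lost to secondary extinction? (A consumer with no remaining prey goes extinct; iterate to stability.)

1

Remove Clam.
Round 1: Juvenile Flounder (all prey gone) → extinct.
No further losses. Total secondary extinctions: 1.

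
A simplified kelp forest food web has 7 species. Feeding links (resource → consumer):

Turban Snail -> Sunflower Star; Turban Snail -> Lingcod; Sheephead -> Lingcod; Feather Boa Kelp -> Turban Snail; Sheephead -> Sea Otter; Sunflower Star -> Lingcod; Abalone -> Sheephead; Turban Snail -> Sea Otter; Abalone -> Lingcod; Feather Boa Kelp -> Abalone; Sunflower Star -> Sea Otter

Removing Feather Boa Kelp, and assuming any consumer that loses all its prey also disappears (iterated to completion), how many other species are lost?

6

Remove Feather Boa Kelp.
Round 1: Abalone (all prey gone), Turban Snail (all prey gone) → extinct.
Round 2: Sunflower Star (all prey gone), Sheephead (all prey gone) → extinct.
Round 3: Lingcod (all prey gone), Sea Otter (all prey gone) → extinct.
No further losses. Total secondary extinctions: 6.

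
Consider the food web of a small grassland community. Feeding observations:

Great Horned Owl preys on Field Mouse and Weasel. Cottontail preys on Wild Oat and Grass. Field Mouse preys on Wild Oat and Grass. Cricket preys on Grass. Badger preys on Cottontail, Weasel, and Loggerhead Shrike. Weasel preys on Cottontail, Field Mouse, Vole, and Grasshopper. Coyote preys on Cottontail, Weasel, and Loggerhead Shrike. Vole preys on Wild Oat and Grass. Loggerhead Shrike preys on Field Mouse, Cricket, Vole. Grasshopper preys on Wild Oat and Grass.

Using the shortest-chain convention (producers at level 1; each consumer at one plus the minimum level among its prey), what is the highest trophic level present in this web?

Producers (level 1): Grass, Wild Oat.
Following each consumer down to its lowest-level prey: Grass → Field Mouse → Weasel (levels 1 through 3).
All prey of Weasel (Field Mouse 2, Vole 2, Grasshopper 2, Cottontail 2) are at level 2 or above, so Weasel is at level 1 + 2 = 3.
Every consumer has at least one prey at level 2 or below, so none exceeds level 3.

3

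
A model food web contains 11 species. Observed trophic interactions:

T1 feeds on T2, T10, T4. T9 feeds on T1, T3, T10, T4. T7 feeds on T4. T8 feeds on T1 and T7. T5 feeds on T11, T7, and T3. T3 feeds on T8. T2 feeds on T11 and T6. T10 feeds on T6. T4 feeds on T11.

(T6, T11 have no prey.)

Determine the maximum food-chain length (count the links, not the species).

One longest chain: T11 → T4 → T1 → T8 → T3 → T5.
It has 6 species and 5 links.

5 links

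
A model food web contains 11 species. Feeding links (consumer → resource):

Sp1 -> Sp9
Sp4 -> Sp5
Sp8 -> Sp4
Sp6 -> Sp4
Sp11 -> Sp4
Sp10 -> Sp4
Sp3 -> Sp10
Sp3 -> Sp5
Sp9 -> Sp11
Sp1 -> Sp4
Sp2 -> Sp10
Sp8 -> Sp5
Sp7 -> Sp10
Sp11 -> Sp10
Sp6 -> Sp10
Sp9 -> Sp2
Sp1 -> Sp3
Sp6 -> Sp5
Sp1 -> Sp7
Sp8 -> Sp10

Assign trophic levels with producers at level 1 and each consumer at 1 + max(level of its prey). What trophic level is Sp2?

Sp5 is a producer → level 1.
Sp4 eats Sp5 → level 2.
Sp10 eats Sp4 → level 3.
Sp2 eats Sp10 → level 4.

Trophic level 4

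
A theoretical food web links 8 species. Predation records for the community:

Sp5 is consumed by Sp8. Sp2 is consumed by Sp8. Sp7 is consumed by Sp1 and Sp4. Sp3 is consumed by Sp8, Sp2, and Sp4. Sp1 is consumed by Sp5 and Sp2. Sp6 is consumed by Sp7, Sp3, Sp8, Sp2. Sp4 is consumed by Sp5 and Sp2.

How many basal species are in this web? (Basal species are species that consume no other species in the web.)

1

Basal species (no prey listed): Sp6.
Count: 1.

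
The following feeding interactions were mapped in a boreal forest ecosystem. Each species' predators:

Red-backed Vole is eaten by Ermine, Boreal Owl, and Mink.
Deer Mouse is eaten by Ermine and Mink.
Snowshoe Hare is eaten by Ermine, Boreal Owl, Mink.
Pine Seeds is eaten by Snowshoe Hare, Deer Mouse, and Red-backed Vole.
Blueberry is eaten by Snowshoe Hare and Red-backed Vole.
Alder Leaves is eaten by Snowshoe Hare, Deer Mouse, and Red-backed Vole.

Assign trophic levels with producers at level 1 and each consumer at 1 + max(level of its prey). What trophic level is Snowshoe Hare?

Alder Leaves is a producer → level 1.
Snowshoe Hare eats Alder Leaves (level 1); other prey at levels: Blueberry 1, Pine Seeds 1 → level 2.

Trophic level 2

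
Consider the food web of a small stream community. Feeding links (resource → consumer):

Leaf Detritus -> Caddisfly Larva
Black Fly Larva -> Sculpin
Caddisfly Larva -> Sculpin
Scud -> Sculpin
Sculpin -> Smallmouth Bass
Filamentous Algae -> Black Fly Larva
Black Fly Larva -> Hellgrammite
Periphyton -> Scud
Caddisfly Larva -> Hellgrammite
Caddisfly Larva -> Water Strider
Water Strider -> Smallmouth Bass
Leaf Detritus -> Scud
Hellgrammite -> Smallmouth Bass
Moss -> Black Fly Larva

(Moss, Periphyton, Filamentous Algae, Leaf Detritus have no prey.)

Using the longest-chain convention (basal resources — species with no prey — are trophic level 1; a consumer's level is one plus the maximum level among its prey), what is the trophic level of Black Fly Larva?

Trophic level 2

Moss has no prey (basal) → level 1.
Black Fly Larva eats Moss (level 1); other prey at levels: Filamentous Algae 1 → level 2.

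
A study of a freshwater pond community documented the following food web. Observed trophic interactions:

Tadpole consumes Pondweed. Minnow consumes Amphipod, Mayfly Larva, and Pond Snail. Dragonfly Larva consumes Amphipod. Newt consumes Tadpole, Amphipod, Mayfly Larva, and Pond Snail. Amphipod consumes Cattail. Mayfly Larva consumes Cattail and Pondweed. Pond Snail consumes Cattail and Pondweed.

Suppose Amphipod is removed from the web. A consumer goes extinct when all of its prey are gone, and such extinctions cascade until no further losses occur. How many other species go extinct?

1

Remove Amphipod.
Round 1: Dragonfly Larva (all prey gone) → extinct.
No further losses. Total secondary extinctions: 1.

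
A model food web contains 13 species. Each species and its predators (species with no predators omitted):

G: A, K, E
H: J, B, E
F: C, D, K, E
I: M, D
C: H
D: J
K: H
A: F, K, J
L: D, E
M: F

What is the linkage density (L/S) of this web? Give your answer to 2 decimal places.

There are L = 21 links among S = 13 species.
L/S = 21/13 = 1.6154 ≈ 1.62.

L/S = 1.62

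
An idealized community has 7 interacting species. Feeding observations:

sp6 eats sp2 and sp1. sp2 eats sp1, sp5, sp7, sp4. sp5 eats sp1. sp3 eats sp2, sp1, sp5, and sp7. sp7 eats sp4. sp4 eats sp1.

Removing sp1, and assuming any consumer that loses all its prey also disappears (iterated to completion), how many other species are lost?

6

Remove sp1.
Round 1: sp4 (all prey gone), sp5 (all prey gone) → extinct.
Round 2: sp7 (all prey gone) → extinct.
Round 3: sp2 (all prey gone) → extinct.
Round 4: sp6 (all prey gone), sp3 (all prey gone) → extinct.
No further losses. Total secondary extinctions: 6.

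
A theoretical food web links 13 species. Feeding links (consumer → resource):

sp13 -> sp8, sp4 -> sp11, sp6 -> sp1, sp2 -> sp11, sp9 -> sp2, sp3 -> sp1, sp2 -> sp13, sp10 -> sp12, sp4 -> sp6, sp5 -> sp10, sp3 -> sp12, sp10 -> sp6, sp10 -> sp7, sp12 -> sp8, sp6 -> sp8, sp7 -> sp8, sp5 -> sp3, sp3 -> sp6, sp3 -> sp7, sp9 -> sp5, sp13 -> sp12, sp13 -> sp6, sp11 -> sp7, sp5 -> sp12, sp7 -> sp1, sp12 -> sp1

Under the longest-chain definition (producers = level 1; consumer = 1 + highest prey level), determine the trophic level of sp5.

Trophic level 4

sp8 is a producer → level 1.
sp6 eats sp8 (level 1); other prey at levels: sp1 1 → level 2.
sp10 eats sp6 (level 2); other prey at levels: sp12 2, sp7 2 → level 3.
sp5 eats sp10 (level 3); other prey at levels: sp12 2, sp3 3 → level 4.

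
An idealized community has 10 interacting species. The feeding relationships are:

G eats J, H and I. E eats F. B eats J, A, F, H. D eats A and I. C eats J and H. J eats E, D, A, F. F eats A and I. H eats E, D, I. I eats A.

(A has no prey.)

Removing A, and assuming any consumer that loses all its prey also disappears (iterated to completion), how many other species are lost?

9

Remove A.
Round 1: I (all prey gone) → extinct.
Round 2: D (all prey gone), F (all prey gone) → extinct.
Round 3: E (all prey gone) → extinct.
Round 4: J (all prey gone), H (all prey gone) → extinct.
Round 5: B (all prey gone), G (all prey gone), C (all prey gone) → extinct.
No further losses. Total secondary extinctions: 9.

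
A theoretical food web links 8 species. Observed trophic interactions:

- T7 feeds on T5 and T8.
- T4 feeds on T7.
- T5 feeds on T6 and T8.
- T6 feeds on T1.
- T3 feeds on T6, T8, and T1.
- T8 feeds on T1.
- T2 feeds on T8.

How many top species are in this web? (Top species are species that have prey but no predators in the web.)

Top species (has prey, but nothing eats it): T3, T2, T4.
Count: 3.

3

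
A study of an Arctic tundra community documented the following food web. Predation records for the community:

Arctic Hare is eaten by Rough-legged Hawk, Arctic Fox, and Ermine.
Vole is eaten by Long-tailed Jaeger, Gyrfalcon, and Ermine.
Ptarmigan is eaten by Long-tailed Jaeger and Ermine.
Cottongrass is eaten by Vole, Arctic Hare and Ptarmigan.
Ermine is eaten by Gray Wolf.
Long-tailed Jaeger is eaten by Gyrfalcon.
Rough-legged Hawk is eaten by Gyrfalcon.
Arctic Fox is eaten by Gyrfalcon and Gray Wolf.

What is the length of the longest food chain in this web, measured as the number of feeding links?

3 links

One longest chain: Cottongrass → Ptarmigan → Long-tailed Jaeger → Gyrfalcon.
It has 4 species and 3 links.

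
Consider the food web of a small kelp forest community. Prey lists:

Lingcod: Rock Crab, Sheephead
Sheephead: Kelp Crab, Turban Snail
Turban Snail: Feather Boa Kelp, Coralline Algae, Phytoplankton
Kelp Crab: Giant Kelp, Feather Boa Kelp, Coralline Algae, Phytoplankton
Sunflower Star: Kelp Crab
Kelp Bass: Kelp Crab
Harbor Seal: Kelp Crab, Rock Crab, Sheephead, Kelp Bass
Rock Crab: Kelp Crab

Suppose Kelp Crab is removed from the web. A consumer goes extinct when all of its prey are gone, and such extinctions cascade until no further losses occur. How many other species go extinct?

3

Remove Kelp Crab.
Round 1: Rock Crab (all prey gone), Sunflower Star (all prey gone), Kelp Bass (all prey gone) → extinct.
No further losses. Total secondary extinctions: 3.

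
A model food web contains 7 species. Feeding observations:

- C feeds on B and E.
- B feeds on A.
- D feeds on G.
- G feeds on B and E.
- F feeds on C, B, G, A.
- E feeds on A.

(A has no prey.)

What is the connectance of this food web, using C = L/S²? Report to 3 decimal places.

C = 0.224

The web has S = 7 species and L = 11 feeding links.
C = L / S² = 11 / 49 = 0.2245 ≈ 0.224.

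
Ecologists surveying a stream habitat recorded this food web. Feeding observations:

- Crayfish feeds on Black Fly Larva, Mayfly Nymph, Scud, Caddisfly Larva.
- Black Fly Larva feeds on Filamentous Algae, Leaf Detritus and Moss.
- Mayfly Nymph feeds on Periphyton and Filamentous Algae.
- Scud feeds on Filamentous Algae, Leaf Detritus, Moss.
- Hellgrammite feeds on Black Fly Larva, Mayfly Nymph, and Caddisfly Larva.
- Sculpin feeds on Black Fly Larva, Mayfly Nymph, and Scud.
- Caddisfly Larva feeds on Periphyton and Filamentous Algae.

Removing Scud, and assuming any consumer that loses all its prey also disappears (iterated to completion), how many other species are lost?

0

Remove Scud.
Every predator of it retains at least one other prey: Crayfish still has Black Fly Larva, Mayfly Nymph, Caddisfly Larva; Sculpin still has Black Fly Larva, Mayfly Nymph.
No consumer loses all prey, so no secondary extinctions occur.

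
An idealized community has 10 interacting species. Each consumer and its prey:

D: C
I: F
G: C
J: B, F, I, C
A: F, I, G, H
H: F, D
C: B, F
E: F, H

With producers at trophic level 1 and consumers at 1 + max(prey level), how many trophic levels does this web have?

Producers (level 1): B, F.
B → C → D → H → E gives E level 5.
No species has a prey at level 5, so no species reaches level 6.

5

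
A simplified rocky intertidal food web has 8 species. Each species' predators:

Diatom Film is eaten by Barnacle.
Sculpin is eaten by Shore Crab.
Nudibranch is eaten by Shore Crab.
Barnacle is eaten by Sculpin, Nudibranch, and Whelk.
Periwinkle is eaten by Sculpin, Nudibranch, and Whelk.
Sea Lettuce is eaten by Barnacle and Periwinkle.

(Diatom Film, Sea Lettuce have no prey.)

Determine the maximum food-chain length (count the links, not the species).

3 links

One longest chain: Diatom Film → Barnacle → Nudibranch → Shore Crab.
It has 4 species and 3 links.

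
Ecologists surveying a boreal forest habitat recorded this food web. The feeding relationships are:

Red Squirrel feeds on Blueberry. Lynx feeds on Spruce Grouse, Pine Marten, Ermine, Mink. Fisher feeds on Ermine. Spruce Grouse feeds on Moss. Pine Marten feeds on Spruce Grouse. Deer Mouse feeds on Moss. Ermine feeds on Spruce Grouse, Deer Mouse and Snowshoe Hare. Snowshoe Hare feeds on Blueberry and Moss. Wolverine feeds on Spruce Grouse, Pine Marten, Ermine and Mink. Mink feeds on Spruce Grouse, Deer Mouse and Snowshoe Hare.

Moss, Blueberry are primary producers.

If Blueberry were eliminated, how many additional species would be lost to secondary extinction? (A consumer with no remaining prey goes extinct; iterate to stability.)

1

Remove Blueberry.
Round 1: Red Squirrel (all prey gone) → extinct.
No further losses. Total secondary extinctions: 1.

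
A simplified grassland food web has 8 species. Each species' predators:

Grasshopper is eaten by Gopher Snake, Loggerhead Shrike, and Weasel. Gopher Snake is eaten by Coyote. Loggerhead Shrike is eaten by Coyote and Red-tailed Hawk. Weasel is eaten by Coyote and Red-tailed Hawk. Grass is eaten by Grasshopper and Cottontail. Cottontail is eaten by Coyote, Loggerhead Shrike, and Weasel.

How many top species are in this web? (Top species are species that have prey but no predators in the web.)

2

Top species (has prey, but nothing eats it): Red-tailed Hawk, Coyote.
Count: 2.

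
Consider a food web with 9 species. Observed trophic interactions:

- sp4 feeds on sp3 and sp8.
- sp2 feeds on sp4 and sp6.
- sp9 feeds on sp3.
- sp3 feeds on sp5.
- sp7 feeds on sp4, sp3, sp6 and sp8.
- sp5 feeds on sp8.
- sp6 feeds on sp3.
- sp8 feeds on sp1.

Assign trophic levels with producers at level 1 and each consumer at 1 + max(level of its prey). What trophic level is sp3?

sp1 is a producer → level 1.
sp8 eats sp1 → level 2.
sp5 eats sp8 → level 3.
sp3 eats sp5 → level 4.

Trophic level 4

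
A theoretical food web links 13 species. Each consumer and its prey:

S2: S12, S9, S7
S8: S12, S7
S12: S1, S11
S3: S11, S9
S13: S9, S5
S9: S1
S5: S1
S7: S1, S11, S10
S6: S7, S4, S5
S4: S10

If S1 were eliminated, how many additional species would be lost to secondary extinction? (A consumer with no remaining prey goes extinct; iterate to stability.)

Remove S1.
Round 1: S9 (all prey gone), S5 (all prey gone) → extinct.
Round 2: S13 (all prey gone) → extinct.
No further losses. Total secondary extinctions: 3.

3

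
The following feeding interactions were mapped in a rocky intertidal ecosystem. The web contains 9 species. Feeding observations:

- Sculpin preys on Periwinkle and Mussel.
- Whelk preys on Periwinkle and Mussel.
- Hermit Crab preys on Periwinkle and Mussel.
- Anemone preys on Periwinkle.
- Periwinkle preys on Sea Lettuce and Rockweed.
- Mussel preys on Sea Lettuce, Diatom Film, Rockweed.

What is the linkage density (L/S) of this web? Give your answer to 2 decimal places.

L/S = 1.33

There are L = 12 links among S = 9 species.
L/S = 12/9 = 1.3333 ≈ 1.33.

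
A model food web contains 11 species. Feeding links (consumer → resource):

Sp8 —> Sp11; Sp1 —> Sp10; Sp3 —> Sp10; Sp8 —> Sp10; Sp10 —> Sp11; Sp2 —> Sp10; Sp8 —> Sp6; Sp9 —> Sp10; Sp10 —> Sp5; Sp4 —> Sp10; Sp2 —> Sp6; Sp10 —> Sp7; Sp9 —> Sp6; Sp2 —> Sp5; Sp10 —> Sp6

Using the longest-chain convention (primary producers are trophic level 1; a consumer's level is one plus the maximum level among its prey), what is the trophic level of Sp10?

Sp11 is a producer → level 1.
Sp10 eats Sp11 (level 1); other prey at levels: Sp5 1, Sp6 1, Sp7 1 → level 2.

Trophic level 2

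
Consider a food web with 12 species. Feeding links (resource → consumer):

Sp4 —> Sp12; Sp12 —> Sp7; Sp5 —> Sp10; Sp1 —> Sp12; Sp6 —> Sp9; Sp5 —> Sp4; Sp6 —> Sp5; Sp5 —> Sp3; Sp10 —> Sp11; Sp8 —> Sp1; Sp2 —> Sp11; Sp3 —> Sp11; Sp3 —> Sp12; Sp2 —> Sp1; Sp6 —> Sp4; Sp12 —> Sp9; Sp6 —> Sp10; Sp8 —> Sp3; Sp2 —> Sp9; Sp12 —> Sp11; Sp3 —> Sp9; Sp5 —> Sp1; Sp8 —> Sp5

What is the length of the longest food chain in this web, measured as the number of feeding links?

4 links

One longest chain: Sp8 → Sp5 → Sp1 → Sp12 → Sp9.
It has 5 species and 4 links.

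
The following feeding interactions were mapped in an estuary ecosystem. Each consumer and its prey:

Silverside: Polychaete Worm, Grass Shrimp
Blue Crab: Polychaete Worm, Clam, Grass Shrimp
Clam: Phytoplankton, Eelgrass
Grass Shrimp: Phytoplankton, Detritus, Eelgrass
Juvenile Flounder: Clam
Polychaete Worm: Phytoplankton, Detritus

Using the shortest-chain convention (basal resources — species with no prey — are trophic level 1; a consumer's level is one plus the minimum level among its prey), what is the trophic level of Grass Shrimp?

Phytoplankton has no prey (basal) → level 1.
Grass Shrimp eats Phytoplankton → level 2.

Trophic level 2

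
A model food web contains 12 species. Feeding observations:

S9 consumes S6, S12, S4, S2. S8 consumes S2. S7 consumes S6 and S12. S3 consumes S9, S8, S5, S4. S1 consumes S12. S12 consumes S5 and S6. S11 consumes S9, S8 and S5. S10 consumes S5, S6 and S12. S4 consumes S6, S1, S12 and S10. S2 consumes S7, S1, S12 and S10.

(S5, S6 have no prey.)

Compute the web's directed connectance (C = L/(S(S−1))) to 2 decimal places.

C = 0.21

The web has S = 12 species and L = 28 feeding links.
C = L / (S(S−1)) = 28 / 132 = 0.2121 ≈ 0.21.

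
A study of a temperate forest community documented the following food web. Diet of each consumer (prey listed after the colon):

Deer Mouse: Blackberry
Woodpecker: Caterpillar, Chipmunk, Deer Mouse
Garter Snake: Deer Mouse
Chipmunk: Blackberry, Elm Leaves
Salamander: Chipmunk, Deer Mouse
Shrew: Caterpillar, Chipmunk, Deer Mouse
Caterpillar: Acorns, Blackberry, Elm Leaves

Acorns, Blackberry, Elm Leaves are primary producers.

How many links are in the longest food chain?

One longest chain: Acorns → Caterpillar → Shrew.
It has 3 species and 2 links.

2 links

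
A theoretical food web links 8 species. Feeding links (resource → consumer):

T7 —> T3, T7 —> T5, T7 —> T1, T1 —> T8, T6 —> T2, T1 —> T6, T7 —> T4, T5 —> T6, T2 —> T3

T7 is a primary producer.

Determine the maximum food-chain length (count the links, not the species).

4 links

One longest chain: T7 → T5 → T6 → T2 → T3.
It has 5 species and 4 links.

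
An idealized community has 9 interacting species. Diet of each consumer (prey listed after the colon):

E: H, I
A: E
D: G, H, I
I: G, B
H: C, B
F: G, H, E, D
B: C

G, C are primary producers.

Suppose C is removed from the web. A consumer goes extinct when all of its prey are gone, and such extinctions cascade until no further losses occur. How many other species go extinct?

2

Remove C.
Round 1: B (all prey gone) → extinct.
Round 2: H (all prey gone) → extinct.
No further losses. Total secondary extinctions: 2.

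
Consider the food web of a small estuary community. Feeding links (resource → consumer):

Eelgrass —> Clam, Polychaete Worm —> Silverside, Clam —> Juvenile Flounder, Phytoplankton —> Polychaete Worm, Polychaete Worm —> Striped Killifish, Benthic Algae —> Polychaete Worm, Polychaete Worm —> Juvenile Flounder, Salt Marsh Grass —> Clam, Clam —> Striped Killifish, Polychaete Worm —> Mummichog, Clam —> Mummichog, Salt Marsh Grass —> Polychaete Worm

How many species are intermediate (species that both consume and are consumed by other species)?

2

Intermediate species (has both prey and predators): Polychaete Worm, Clam.
Count: 2.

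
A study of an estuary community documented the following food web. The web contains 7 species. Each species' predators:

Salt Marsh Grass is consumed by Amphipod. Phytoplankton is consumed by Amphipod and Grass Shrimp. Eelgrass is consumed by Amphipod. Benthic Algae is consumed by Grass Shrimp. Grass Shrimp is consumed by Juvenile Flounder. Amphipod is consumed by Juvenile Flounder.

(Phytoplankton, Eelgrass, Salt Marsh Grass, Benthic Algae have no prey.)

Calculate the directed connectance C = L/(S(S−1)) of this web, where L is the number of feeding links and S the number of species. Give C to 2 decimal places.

The web has S = 7 species and L = 7 feeding links.
C = L / (S(S−1)) = 7 / 42 = 0.1667 ≈ 0.17.

C = 0.17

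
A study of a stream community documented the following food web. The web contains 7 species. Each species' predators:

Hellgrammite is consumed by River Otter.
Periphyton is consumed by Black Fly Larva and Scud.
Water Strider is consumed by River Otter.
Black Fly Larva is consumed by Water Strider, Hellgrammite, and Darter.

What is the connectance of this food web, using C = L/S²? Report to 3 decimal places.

C = 0.143

The web has S = 7 species and L = 7 feeding links.
C = L / S² = 7 / 49 = 0.1429 ≈ 0.143.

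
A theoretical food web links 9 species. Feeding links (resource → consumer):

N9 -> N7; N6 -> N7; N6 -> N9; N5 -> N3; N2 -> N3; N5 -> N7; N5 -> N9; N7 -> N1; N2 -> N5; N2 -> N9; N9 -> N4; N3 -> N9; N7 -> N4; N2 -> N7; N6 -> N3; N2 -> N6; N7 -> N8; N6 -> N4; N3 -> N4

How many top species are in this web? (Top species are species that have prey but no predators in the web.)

3

Top species (has prey, but nothing eats it): N1, N8, N4.
Count: 3.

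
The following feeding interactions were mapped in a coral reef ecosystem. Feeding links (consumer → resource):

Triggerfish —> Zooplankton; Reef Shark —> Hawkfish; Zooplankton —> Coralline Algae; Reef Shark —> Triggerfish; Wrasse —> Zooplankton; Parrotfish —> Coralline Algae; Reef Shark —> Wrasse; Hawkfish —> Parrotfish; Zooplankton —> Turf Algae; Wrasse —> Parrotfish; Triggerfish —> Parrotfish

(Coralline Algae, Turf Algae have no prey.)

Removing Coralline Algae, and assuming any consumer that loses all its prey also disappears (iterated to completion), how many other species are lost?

Remove Coralline Algae.
Round 1: Parrotfish (all prey gone) → extinct.
Round 2: Hawkfish (all prey gone) → extinct.
No further losses. Total secondary extinctions: 2.

2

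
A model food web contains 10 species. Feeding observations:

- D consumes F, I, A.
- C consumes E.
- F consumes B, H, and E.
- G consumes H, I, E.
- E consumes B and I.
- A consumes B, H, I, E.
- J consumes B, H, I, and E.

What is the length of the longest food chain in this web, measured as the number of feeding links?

One longest chain: I → E → F → D.
It has 4 species and 3 links.

3 links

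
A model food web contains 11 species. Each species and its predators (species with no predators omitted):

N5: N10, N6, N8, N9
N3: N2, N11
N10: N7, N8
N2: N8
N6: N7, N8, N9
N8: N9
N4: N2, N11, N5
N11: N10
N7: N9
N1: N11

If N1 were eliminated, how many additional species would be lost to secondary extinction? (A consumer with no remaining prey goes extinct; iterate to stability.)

0

Remove N1.
Every predator of it retains at least one other prey: N11 still has N3, N4.
No consumer loses all prey, so no secondary extinctions occur.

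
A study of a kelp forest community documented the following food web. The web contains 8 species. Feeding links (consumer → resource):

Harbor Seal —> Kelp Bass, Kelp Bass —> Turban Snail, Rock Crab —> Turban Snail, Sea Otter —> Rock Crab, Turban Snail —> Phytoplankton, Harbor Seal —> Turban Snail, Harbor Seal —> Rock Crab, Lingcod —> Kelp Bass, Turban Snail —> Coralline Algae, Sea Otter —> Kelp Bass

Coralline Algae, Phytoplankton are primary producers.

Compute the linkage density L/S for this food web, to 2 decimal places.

L/S = 1.25

There are L = 10 links among S = 8 species.
L/S = 10/8 = 1.2500 ≈ 1.25.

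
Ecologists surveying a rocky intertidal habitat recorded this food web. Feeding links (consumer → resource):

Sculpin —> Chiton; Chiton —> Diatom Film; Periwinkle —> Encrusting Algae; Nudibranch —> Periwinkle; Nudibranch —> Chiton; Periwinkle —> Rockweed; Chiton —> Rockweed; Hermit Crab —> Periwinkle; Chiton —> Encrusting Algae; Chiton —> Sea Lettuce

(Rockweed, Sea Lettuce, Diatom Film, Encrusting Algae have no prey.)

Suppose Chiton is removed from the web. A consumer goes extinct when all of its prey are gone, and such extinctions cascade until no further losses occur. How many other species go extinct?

Remove Chiton.
Round 1: Sculpin (all prey gone) → extinct.
No further losses. Total secondary extinctions: 1.

1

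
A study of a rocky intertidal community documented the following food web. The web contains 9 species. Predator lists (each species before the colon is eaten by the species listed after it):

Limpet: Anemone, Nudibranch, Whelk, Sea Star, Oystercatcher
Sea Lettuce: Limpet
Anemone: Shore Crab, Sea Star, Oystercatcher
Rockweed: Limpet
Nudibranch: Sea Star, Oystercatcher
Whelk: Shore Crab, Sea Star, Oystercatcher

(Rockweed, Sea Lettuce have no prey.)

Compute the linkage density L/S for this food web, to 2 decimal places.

L/S = 1.67

There are L = 15 links among S = 9 species.
L/S = 15/9 = 1.6667 ≈ 1.67.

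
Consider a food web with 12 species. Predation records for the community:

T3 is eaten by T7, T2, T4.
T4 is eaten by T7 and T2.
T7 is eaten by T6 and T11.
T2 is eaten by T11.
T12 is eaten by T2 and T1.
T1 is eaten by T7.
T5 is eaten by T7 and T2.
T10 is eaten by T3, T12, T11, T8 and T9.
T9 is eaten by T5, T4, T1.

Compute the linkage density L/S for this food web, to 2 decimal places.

L/S = 1.75

There are L = 21 links among S = 12 species.
L/S = 21/12 = 1.7500 ≈ 1.75.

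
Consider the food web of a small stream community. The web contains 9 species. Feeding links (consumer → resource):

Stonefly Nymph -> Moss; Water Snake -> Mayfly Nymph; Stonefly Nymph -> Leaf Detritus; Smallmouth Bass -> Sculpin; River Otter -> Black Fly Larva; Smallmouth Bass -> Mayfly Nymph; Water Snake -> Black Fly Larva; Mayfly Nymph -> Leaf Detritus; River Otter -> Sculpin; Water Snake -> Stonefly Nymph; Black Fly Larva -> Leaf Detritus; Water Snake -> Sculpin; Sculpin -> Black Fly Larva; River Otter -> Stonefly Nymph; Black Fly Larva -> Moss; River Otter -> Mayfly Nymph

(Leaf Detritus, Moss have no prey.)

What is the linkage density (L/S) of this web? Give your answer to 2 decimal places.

L/S = 1.78

There are L = 16 links among S = 9 species.
L/S = 16/9 = 1.7778 ≈ 1.78.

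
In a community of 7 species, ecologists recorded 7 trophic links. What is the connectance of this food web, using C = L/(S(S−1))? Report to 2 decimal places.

The web has S = 7 species and L = 7 feeding links.
C = L / (S(S−1)) = 7 / 42 = 0.1667 ≈ 0.17.

C = 0.17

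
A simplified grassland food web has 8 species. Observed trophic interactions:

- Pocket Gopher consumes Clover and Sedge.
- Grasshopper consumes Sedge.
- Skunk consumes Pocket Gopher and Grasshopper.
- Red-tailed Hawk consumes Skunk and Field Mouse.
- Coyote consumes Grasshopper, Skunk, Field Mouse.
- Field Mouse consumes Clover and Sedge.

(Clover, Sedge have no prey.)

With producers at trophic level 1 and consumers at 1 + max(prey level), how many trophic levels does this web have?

4

Producers (level 1): Clover, Sedge.
Sedge → Grasshopper → Skunk → Coyote gives Coyote level 4.
No species has a prey at level 4, so no species reaches level 5.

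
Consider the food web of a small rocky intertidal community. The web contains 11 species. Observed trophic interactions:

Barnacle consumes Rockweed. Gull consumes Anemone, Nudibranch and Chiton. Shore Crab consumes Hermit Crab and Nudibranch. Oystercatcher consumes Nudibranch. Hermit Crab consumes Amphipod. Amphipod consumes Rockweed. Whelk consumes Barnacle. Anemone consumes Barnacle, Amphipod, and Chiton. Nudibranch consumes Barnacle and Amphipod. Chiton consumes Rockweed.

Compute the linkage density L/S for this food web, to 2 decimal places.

L/S = 1.45

There are L = 16 links among S = 11 species.
L/S = 16/11 = 1.4545 ≈ 1.45.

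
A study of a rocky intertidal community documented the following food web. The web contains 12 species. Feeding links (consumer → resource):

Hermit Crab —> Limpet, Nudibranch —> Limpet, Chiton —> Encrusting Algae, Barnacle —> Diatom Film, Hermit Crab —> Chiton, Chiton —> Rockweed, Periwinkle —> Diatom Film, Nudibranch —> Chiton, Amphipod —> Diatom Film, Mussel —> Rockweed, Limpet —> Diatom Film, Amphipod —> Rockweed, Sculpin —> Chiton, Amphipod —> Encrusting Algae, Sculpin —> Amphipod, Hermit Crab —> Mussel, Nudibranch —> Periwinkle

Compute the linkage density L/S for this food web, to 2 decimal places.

There are L = 17 links among S = 12 species.
L/S = 17/12 = 1.4167 ≈ 1.42.

L/S = 1.42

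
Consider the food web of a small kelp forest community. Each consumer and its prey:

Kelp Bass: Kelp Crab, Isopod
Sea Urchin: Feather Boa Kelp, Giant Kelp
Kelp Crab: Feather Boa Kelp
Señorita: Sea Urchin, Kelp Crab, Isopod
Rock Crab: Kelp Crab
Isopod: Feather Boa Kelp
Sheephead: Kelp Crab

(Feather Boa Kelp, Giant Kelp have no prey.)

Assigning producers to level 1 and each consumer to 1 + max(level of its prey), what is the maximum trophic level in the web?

3

Producers (level 1): Feather Boa Kelp, Giant Kelp.
Feather Boa Kelp → Sea Urchin → Señorita gives Señorita level 3.
No species has a prey at level 3, so no species reaches level 4.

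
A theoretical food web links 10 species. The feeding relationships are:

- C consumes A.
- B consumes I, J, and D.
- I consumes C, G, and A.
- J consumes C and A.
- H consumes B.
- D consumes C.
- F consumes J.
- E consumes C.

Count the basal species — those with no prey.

2

Basal species (no prey listed): A, G.
Count: 2.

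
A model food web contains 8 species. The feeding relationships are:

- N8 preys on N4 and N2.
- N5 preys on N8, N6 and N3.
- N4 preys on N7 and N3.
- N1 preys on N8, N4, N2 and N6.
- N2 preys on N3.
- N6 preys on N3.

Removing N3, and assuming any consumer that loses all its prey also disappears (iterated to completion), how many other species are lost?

2

Remove N3.
Round 1: N6 (all prey gone), N2 (all prey gone) → extinct.
No further losses. Total secondary extinctions: 2.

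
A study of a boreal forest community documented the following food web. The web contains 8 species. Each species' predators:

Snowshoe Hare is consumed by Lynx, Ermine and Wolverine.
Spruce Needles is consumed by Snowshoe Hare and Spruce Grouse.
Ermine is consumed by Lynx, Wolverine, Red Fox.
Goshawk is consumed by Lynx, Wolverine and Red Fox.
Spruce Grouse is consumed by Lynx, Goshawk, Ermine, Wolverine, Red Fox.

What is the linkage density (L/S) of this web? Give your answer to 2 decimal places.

There are L = 16 links among S = 8 species.
L/S = 16/8 = 2.0000 ≈ 2.00.

L/S = 2.00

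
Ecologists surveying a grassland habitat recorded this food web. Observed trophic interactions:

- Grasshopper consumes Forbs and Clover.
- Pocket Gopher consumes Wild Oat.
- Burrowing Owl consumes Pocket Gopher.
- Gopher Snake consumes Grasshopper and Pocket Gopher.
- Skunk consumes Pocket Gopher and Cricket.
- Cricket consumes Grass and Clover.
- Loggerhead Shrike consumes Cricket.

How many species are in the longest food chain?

3 species

One longest chain: Forbs → Grasshopper → Gopher Snake.
It has 3 species and 2 links.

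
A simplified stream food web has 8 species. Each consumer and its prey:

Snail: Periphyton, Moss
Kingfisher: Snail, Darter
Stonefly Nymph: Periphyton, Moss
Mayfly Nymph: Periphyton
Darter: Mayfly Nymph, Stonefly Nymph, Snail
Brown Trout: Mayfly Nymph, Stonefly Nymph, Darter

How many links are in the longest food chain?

One longest chain: Periphyton → Mayfly Nymph → Darter → Kingfisher.
It has 4 species and 3 links.

3 links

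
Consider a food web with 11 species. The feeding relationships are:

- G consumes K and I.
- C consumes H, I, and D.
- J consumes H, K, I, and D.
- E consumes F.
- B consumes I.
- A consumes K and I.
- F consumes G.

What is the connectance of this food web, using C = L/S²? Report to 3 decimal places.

C = 0.116

The web has S = 11 species and L = 14 feeding links.
C = L / S² = 14 / 121 = 0.1157 ≈ 0.116.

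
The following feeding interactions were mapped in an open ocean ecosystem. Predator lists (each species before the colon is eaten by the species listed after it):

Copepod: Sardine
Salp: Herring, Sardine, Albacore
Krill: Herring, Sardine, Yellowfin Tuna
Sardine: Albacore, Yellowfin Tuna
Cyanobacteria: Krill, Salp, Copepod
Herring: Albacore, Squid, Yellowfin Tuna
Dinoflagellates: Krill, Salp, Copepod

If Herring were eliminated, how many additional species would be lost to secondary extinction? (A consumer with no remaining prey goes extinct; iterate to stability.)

Remove Herring.
Round 1: Squid (all prey gone) → extinct.
No further losses. Total secondary extinctions: 1.

1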